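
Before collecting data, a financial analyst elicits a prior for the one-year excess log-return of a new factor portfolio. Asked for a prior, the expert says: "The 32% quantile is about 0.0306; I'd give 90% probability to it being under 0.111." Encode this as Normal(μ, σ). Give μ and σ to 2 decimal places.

μ = 0.05, σ = 0.05

The p-quantile of Normal(μ,σ) is μ + z_p·σ, with z_{0.32} = -0.4677 and z_{0.9} = 1.282.
Eliminate σ: μ = (z₂·x₁ − z₁·x₂)/(z₂ − z₁) = (1.282·0.0306 − (-0.4677)·0.111)/1.749 = 0.05.
Then σ = (x₂ − x₁)/(z₂ − z₁) = (0.111 − 0.0306)/1.749 = 0.05.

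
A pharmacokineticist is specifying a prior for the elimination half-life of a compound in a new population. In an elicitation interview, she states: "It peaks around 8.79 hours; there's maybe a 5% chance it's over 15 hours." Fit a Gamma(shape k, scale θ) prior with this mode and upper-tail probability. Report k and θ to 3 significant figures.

Gamma(k,θ) with k>1 has mode (k−1)θ, so θ = 8.79/(k−1).
Need P(X < 15) = 0.95 with θ tied to k this way. Start at k = 2, θ = 8.79: P(X<15) ≈ 0.509.
Too low — raise k to concentrate. Iterating converges to k ≈ 10.8.
Then θ = 8.79/(10.8−1) ≈ 0.899.

k ≈ 10.8, θ ≈ 0.899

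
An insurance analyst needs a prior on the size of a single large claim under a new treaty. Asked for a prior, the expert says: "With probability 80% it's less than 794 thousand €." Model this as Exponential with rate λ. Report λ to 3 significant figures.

λ ≈ 0.00203

P(T < 794.0) = 1 − e^(−λ·794.0) = 0.8, so λ = −ln(1−0.8)/794.0 = −ln(0.2)/794.0 = 0.00203.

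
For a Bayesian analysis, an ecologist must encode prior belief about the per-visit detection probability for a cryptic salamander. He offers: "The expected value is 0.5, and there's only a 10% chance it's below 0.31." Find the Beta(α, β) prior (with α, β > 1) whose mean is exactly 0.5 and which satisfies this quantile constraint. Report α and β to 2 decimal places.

With mean 0.5 fixed, write α = 0.5s, β = 0.5s where s = α+β.
Need P(θ < 0.31) = 0.1 under Beta(0.5s, 0.5s). Normal approximation: (q−m)/√(m(1−m)/s) ≈ z_{0.1} = -1.28, so s ≈ 0.5·0.5·(-1.28)²/(0.31−0.5)² = 11.4.
At s = 11.4: P(θ<0.31) ≈ 0.096. Adjusting to match 0.1 gives s ≈ 11.01.
So α = 0.5·11.01 ≈ 5.51, β = 0.5·11.01 ≈ 5.51.

α ≈ 5.51, β ≈ 5.51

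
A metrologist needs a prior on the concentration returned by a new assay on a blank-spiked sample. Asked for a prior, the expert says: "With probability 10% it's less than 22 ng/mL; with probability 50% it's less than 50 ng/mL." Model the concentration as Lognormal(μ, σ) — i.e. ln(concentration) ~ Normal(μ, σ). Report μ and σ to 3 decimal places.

μ ≈ 3.912, σ ≈ 0.641

If T ~ Lognormal(μ,σ) then ln T ~ Normal(μ,σ), so the p-quantile of ln T is μ + z_p·σ.
ln(22) = 3.091 and ln(50) = 3.912; z_{0.1} = -1.282, z_{0.5} = 0.
σ = (3.912 − 3.091)/(0 − (-1.282)) = 0.641.
μ = 3.091 − (-1.282)·0.641 = 3.912.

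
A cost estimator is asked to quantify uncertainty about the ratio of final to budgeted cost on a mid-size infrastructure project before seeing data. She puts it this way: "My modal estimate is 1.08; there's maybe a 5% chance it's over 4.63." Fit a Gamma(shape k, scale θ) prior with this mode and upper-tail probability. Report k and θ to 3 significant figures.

Gamma(k,θ) with k>1 has mode (k−1)θ, so θ = 1.08/(k−1).
Need P(X < 4.63) = 0.95 with θ tied to k this way. Start at k = 2, θ = 1.08: P(X<4.63) ≈ 0.927.
Too low — raise k to concentrate. Iterating converges to k ≈ 2.17.
Then θ = 1.08/(2.17−1) ≈ 0.923.

k ≈ 2.17, θ ≈ 0.923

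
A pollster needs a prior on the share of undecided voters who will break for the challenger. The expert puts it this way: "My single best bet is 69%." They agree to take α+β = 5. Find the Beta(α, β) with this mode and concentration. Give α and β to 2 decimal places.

α = 3.07, β = 1.93

For α,β > 1 the Beta mode is (α−1)/(α+β−2). With α+β = 5, the mode is (α−1)/3.
Set (α−1)/3 = 0.69 → α = 1 + 0.69·3 = 3.07.
β = 5 − α = 1.93.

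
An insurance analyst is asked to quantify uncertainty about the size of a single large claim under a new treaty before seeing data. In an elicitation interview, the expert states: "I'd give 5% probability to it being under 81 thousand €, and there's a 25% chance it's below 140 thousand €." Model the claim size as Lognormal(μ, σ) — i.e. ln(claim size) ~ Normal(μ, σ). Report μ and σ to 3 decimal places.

If T ~ Lognormal(μ,σ) then ln T ~ Normal(μ,σ), so the p-quantile of ln T is μ + z_p·σ.
ln(81) = 4.394 and ln(140) = 4.942; z_{0.05} = -1.645, z_{0.25} = -0.6745.
σ = (4.942 − 4.394)/(-0.6745 − (-1.645)) = 0.564.
μ = 4.394 − (-1.645)·0.564 = 5.322.

μ ≈ 5.322, σ ≈ 0.564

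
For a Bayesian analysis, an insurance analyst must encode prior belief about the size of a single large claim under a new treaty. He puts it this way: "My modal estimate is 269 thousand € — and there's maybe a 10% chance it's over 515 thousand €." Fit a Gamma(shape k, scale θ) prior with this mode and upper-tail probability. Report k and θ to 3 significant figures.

k ≈ 5.54, θ ≈ 59.3

Gamma(k,θ) with k>1 has mode (k−1)θ, so θ = 269/(k−1).
Need P(X < 515) = 0.9 with θ tied to k this way. Start at k = 2, θ = 269: P(X<515) ≈ 0.570.
Too low — raise k to concentrate. Iterating converges to k ≈ 5.54.
Then θ = 269/(5.54−1) ≈ 59.3.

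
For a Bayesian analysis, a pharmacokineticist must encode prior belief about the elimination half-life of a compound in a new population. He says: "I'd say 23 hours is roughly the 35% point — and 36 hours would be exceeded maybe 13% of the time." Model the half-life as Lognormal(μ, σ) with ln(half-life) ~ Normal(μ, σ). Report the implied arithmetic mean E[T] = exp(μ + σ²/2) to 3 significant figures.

If T ~ Lognormal(μ,σ) then ln T ~ Normal(μ,σ), so the p-quantile of ln T is μ + z_p·σ.
ln(23) = 3.135 and ln(36) = 3.584; z_{0.35} = -0.3853, z_{0.87} = 1.126.
σ = (3.584 − 3.135)/(1.126 − (-0.3853)) = 0.296.
μ = 3.135 − (-0.3853)·0.296 = 3.250.
E[T] = exp(μ + σ²/2) = exp(3.250 + 0.0439) = 26.9 hours.

E[T] ≈ 26.9 hours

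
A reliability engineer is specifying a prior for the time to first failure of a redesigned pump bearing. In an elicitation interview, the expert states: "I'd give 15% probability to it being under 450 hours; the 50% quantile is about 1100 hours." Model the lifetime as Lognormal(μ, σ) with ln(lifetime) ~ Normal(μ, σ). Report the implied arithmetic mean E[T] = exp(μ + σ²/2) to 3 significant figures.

E[T] ≈ 1600 hours

If T ~ Lognormal(μ,σ) then ln T ~ Normal(μ,σ), so the p-quantile of ln T is μ + z_p·σ.
ln(450) = 6.109 and ln(1100) = 7.003; z_{0.15} = -1.036, z_{0.5} = 0.
σ = (7.003 − 6.109)/(0 − (-1.036)) = 0.862.
μ = 6.109 − (-1.036)·0.862 = 7.003.
E[T] = exp(μ + σ²/2) = exp(7.003 + 0.3719) = 1600 hours.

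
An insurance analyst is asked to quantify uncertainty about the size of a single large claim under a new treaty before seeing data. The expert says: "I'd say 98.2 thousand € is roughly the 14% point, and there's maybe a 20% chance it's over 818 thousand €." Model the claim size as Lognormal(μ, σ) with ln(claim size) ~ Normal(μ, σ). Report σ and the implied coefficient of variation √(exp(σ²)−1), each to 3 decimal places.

If T ~ Lognormal(μ,σ) then ln T ~ Normal(μ,σ), so the p-quantile of ln T is μ + z_p·σ.
ln(98.2) = 4.587 and ln(818) = 6.707; z_{0.14} = -1.08, z_{0.8} = 0.8416.
σ = (6.707 − 4.587)/(0.8416 − (-1.08)) = 1.103.
μ = 4.587 − (-1.08)·1.103 = 5.779.
CV = √(exp(σ²)−1) = √(exp(1.2166)−1) = 1.541.

σ ≈ 1.103, CV ≈ 1.541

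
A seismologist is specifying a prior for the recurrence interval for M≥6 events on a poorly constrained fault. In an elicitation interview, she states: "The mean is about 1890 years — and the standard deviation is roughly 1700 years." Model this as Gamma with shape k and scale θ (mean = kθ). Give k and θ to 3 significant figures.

For Gamma(k, scale θ): mean = kθ, variance = kθ², so CV = 1/√k.
CV = SD/mean = 1700/1890 = 0.8995, hence k = 1/CV² = 1.24.
Then θ = mean/k = 1890/1.24 = 1530.

k ≈ 1.24, θ ≈ 1530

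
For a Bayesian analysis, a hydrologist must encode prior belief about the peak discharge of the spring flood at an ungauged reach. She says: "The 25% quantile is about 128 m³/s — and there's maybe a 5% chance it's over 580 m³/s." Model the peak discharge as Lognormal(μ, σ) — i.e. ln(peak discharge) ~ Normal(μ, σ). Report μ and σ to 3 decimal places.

If T ~ Lognormal(μ,σ) then ln T ~ Normal(μ,σ), so the p-quantile of ln T is μ + z_p·σ.
ln(128) = 4.852 and ln(580) = 6.363; z_{0.25} = -0.6745, z_{0.95} = 1.645.
σ = (6.363 − 4.852)/(1.645 − (-0.6745)) = 0.651.
μ = 4.852 − (-0.6745)·0.651 = 5.291.

μ ≈ 5.291, σ ≈ 0.651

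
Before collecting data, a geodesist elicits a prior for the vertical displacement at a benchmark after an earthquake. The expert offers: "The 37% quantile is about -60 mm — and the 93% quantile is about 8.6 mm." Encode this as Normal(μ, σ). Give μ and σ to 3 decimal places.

For Normal(μ,σ), the p-quantile is μ + z_p·σ. Here z_{0.37} = -0.3319, z_{0.93} = 1.476.
So -60 = μ − 0.3319σ and 8.6 = μ + 1.476σ.
Subtracting: σ = (8.6 − -60)/(1.476 − (-0.3319)) = 37.950.
Then μ = -60 − (-0.3319)·37.950 = -47.406.

μ = -47.406, σ = 37.950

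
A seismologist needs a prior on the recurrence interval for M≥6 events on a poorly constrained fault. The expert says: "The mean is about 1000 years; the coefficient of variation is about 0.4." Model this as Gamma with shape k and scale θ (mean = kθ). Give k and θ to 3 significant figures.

k ≈ 6.25, θ ≈ 160

For Gamma(k, scale θ): mean = kθ, variance = kθ², so CV = 1/√k.
CV = 0.4, hence k = 1/CV² = 6.25.
Then θ = mean/k = 1000/6.25 = 160.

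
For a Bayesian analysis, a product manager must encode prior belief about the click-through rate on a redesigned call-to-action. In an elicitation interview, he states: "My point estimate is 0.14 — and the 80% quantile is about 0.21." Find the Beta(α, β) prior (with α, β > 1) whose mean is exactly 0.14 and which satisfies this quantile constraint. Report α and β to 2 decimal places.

With mean 0.14 fixed, write α = 0.14s, β = 0.86s where s = α+β.
Need P(θ < 0.21) = 0.8 under Beta(0.14s, 0.86s). Normal approximation: (q−m)/√(m(1−m)/s) ≈ z_{0.8} = 0.842, so s ≈ 0.14·0.86·(0.842)²/(0.21−0.14)² = 17.4.
At s = 17.4: P(θ<0.21) ≈ 0.817. Adjusting to match 0.8 gives s ≈ 13.84.
So α = 0.14·13.84 ≈ 1.94, β = 0.86·13.84 ≈ 11.90.

α ≈ 1.94, β ≈ 11.90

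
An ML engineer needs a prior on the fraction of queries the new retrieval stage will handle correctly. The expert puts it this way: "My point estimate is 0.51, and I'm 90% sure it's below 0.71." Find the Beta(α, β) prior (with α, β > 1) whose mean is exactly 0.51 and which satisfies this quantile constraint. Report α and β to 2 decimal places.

α ≈ 5.02, β ≈ 4.82

With mean 0.51 fixed, write α = 0.51s, β = 0.49s where s = α+β.
Need P(θ < 0.71) = 0.9 under Beta(0.51s, 0.49s). Normal approximation: (q−m)/√(m(1−m)/s) ≈ z_{0.9} = 1.28, so s ≈ 0.51·0.49·(1.28)²/(0.71−0.51)² = 10.3.
At s = 10.3: P(θ<0.71) ≈ 0.905. Adjusting to match 0.9 gives s ≈ 9.84.
So α = 0.51·9.84 ≈ 5.02, β = 0.49·9.84 ≈ 4.82.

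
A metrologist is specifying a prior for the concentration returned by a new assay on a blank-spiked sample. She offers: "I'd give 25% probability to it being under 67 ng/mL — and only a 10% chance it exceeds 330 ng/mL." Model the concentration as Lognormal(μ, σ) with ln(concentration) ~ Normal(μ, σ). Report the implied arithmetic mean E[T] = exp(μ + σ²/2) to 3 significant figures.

E[T] ≈ 162 ng/mL

If T ~ Lognormal(μ,σ) then ln T ~ Normal(μ,σ), so the p-quantile of ln T is μ + z_p·σ.
ln(67) = 4.205 and ln(330) = 5.799; z_{0.25} = -0.6745, z_{0.9} = 1.282.
σ = (5.799 − 4.205)/(1.282 − (-0.6745)) = 0.815.
μ = 4.205 − (-0.6745)·0.815 = 4.754.
E[T] = exp(μ + σ²/2) = exp(4.754 + 0.3322) = 162 ng/mL.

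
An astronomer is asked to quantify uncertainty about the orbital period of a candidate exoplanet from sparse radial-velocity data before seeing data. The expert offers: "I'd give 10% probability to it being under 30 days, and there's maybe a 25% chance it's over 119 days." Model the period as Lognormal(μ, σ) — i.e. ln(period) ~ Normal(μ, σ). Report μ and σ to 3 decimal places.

If T ~ Lognormal(μ,σ) then ln T ~ Normal(μ,σ), so the p-quantile of ln T is μ + z_p·σ.
ln(30) = 3.401 and ln(119) = 4.779; z_{0.1} = -1.282, z_{0.75} = 0.6745.
σ = (4.779 − 3.401)/(0.6745 − (-1.282)) = 0.704.
μ = 3.401 − (-1.282)·0.704 = 4.304.

μ ≈ 4.304, σ ≈ 0.704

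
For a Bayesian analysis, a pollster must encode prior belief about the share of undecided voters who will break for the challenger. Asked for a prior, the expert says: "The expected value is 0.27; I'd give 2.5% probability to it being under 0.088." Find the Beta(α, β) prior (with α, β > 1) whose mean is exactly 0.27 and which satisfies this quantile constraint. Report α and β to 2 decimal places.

α ≈ 4.18, β ≈ 11.30

With mean 0.27 fixed, write α = 0.27s, β = 0.73s where s = α+β.
Need P(θ < 0.088) = 0.025 under Beta(0.27s, 0.73s). Normal approximation: (q−m)/√(m(1−m)/s) ≈ z_{0.025} = -1.96, so s ≈ 0.27·0.73·(-1.96)²/(0.088−0.27)² = 22.9.
At s = 22.9: P(θ<0.088) ≈ 0.008. Adjusting to match 0.025 gives s ≈ 15.47.
So α = 0.27·15.47 ≈ 4.18, β = 0.73·15.47 ≈ 11.30.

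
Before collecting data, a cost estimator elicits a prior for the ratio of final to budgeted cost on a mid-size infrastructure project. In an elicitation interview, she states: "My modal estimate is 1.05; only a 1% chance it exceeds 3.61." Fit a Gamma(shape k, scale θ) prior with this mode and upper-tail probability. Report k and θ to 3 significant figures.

Gamma(k,θ) with k>1 has mode (k−1)θ, so θ = 1.05/(k−1).
Need P(X < 3.61) = 0.99 with θ tied to k this way. Start at k = 2, θ = 1.05: P(X<3.61) ≈ 0.857.
Too low — raise k to concentrate. Iterating converges to k ≈ 3.85.
Then θ = 1.05/(3.85−1) ≈ 0.368.

k ≈ 3.85, θ ≈ 0.368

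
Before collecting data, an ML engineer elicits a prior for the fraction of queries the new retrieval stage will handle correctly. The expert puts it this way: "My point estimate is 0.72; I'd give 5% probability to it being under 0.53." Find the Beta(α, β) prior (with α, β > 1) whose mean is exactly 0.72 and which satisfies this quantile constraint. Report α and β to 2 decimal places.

With mean 0.72 fixed, write α = 0.72s, β = 0.28s where s = α+β.
Need P(θ < 0.53) = 0.05 under Beta(0.72s, 0.28s). Normal approximation: (q−m)/√(m(1−m)/s) ≈ z_{0.05} = -1.64, so s ≈ 0.72·0.28·(-1.64)²/(0.53−0.72)² = 15.1.
At s = 15.1: P(θ<0.53) ≈ 0.058. Adjusting to match 0.05 gives s ≈ 16.74.
So α = 0.72·16.74 ≈ 12.05, β = 0.28·16.74 ≈ 4.69.

α ≈ 12.05, β ≈ 4.69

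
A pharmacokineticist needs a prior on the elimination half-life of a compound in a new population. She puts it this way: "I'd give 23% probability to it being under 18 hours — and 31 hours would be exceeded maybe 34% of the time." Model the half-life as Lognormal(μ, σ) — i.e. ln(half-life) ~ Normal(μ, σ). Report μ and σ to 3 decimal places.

μ ≈ 3.239, σ ≈ 0.472

If T ~ Lognormal(μ,σ) then ln T ~ Normal(μ,σ), so the p-quantile of ln T is μ + z_p·σ.
ln(18) = 2.89 and ln(31) = 3.434; z_{0.23} = -0.7388, z_{0.66} = 0.4125.
σ = (3.434 − 2.89)/(0.4125 − (-0.7388)) = 0.472.
μ = 2.89 − (-0.7388)·0.472 = 3.239.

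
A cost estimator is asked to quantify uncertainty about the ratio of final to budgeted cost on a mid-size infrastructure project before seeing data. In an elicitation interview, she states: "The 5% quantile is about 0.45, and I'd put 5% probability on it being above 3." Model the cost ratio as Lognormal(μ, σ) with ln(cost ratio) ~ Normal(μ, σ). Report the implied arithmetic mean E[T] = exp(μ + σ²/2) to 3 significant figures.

If T ~ Lognormal(μ,σ) then ln T ~ Normal(μ,σ), so the p-quantile of ln T is μ + z_p·σ.
ln(0.45) = -0.7985 and ln(3) = 1.099; z_{0.05} = -1.645, z_{0.95} = 1.645.
σ = (1.099 − -0.7985)/(1.645 − (-1.645)) = 0.577.
μ = -0.7985 − (-1.645)·0.577 = 0.150.
E[T] = exp(μ + σ²/2) = exp(0.150 + 0.1663) = 1.37.

E[T] ≈ 1.37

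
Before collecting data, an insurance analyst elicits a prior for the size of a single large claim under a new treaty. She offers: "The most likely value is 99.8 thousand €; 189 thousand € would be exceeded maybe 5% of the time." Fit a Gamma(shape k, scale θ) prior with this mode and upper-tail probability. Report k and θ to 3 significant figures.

Gamma(k,θ) with k>1 has mode (k−1)θ, so θ = 99.8/(k−1).
Need P(X < 189) = 0.95 with θ tied to k this way. Start at k = 2, θ = 99.8: P(X<189) ≈ 0.564.
Too low — raise k to concentrate. Iterating converges to k ≈ 7.82.
Then θ = 99.8/(7.82−1) ≈ 14.6.

k ≈ 7.82, θ ≈ 14.6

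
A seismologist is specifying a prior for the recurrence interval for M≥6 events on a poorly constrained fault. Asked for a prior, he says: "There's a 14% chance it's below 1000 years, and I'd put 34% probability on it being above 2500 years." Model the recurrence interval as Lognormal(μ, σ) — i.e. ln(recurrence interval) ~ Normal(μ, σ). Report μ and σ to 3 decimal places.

If T ~ Lognormal(μ,σ) then ln T ~ Normal(μ,σ), so the p-quantile of ln T is μ + z_p·σ.
ln(1000) = 6.908 and ln(2500) = 7.824; z_{0.14} = -1.08, z_{0.66} = 0.4125.
σ = (7.824 − 6.908)/(0.4125 − (-1.08)) = 0.614.
μ = 6.908 − (-1.08)·0.614 = 7.571.

μ ≈ 7.571, σ ≈ 0.614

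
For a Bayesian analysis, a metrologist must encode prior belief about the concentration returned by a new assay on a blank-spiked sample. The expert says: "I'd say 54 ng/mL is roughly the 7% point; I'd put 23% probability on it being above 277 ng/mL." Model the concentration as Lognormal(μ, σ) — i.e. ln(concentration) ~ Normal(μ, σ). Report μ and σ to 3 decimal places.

μ ≈ 5.079, σ ≈ 0.738

If T ~ Lognormal(μ,σ) then ln T ~ Normal(μ,σ), so the p-quantile of ln T is μ + z_p·σ.
ln(54) = 3.989 and ln(277) = 5.624; z_{0.07} = -1.476, z_{0.77} = 0.7388.
σ = (5.624 − 3.989)/(0.7388 − (-1.476)) = 0.738.
μ = 3.989 − (-1.476)·0.738 = 5.079.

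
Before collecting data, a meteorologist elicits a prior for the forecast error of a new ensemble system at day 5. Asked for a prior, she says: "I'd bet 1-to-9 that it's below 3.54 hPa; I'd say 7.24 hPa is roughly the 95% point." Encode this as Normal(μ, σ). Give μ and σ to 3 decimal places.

μ = 5.160, σ = 1.264

For Normal(μ,σ), the p-quantile is μ + z_p·σ. Here z_{0.1} = -1.282, z_{0.95} = 1.645.
So 3.54 = μ − 1.282σ and 7.24 = μ + 1.645σ.
Subtracting: σ = (7.24 − 3.54)/(1.645 − (-1.282)) = 1.264.
Then μ = 3.54 − (-1.282)·1.264 = 5.160.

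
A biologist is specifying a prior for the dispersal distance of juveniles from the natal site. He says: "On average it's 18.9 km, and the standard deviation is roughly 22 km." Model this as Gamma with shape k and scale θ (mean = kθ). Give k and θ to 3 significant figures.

k ≈ 0.738, θ ≈ 25.6

For Gamma(k, scale θ): mean = kθ, variance = kθ², so CV = 1/√k.
CV = SD/mean = 22/18.9 = 1.164, hence k = 1/CV² = 0.738.
Then θ = mean/k = 18.9/0.738 = 25.6.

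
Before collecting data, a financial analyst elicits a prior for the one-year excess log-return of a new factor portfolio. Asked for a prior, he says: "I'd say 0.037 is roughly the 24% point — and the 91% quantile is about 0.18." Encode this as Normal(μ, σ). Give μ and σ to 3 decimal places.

μ = 0.086, σ = 0.070

For Normal(μ,σ), the p-quantile is μ + z_p·σ. Here z_{0.24} = -0.7063, z_{0.91} = 1.341.
So 0.037 = μ − 0.7063σ and 0.18 = μ + 1.341σ.
Subtracting: σ = (0.18 − 0.037)/(1.341 − (-0.7063)) = 0.070.
Then μ = 0.037 − (-0.7063)·0.070 = 0.086.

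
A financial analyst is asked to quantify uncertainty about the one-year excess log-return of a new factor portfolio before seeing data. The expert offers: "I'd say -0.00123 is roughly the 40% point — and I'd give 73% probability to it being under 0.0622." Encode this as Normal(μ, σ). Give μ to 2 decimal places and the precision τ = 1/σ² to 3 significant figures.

For Normal(μ,σ), the p-quantile is μ + z_p·σ. Here z_{0.4} = -0.2533, z_{0.73} = 0.6128.
So -0.00123 = μ − 0.2533σ and 0.0622 = μ + 0.6128σ.
Subtracting: σ = (0.0622 − -0.00123)/(0.6128 − (-0.2533)) = 0.07.
Then μ = -0.00123 − (-0.2533)·0.07 = 0.02.
Precision τ = 1/σ² = 1/0.07323² = 186.

μ = 0.02, τ = 186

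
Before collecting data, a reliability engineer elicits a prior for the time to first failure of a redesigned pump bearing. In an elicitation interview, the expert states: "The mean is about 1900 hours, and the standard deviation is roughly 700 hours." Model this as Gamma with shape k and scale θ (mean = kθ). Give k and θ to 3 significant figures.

k ≈ 7.37, θ ≈ 258

For Gamma(k, scale θ): mean = kθ, variance = kθ², so CV = 1/√k.
CV = SD/mean = 700/1900 = 0.3684, hence k = 1/CV² = 7.37.
Then θ = mean/k = 1900/7.37 = 258.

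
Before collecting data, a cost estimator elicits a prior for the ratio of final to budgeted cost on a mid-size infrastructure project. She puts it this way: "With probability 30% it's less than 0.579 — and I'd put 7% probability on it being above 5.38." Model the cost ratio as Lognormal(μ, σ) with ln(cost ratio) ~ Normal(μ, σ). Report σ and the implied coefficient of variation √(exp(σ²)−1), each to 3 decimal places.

σ ≈ 1.114, CV ≈ 1.569

If T ~ Lognormal(μ,σ) then ln T ~ Normal(μ,σ), so the p-quantile of ln T is μ + z_p·σ.
ln(0.579) = -0.5465 and ln(5.38) = 1.683; z_{0.3} = -0.5244, z_{0.93} = 1.476.
σ = (1.683 − -0.5465)/(1.476 − (-0.5244)) = 1.114.
μ = -0.5465 − (-0.5244)·1.114 = 0.038.
CV = √(exp(σ²)−1) = √(exp(1.2420)−1) = 1.569.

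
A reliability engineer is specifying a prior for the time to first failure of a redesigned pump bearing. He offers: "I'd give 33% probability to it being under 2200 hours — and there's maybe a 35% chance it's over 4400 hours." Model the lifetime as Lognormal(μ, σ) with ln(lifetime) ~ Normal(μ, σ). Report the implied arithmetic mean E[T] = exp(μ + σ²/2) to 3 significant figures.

E[T] ≈ 4530 hours

If T ~ Lognormal(μ,σ) then ln T ~ Normal(μ,σ), so the p-quantile of ln T is μ + z_p·σ.
ln(2200) = 7.696 and ln(4400) = 8.389; z_{0.33} = -0.4399, z_{0.65} = 0.3853.
σ = (8.389 − 7.696)/(0.3853 − (-0.4399)) = 0.840.
μ = 7.696 − (-0.4399)·0.840 = 8.066.
E[T] = exp(μ + σ²/2) = exp(8.066 + 0.3528) = 4530 hours.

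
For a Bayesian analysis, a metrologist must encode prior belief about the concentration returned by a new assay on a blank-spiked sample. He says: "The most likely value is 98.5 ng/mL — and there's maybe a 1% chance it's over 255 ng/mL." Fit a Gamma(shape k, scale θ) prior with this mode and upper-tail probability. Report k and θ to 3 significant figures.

Gamma(k,θ) with k>1 has mode (k−1)θ, so θ = 98.5/(k−1).
Need P(X < 255) = 0.99 with θ tied to k this way. Start at k = 2, θ = 98.5: P(X<255) ≈ 0.730.
Too low — raise k to concentrate. Iterating converges to k ≈ 6.15.
Then θ = 98.5/(6.15−1) ≈ 19.1.

k ≈ 6.15, θ ≈ 19.1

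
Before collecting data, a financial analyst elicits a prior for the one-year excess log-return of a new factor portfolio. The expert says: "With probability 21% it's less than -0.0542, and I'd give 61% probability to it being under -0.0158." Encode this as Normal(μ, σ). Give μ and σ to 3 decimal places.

μ = -0.026, σ = 0.035

For Normal(μ,σ), the p-quantile is μ + z_p·σ. Here z_{0.21} = -0.8064, z_{0.61} = 0.2793.
So -0.0542 = μ − 0.8064σ and -0.0158 = μ + 0.2793σ.
Subtracting: σ = (-0.0158 − -0.0542)/(0.2793 − (-0.8064)) = 0.035.
Then μ = -0.0542 − (-0.8064)·0.035 = -0.026.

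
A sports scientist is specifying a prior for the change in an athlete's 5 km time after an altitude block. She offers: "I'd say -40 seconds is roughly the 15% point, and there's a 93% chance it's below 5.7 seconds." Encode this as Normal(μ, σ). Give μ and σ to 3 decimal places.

μ = -21.146, σ = 18.191

For Normal(μ,σ), the p-quantile is μ + z_p·σ. Here z_{0.15} = -1.036, z_{0.93} = 1.476.
So -40 = μ − 1.036σ and 5.7 = μ + 1.476σ.
Subtracting: σ = (5.7 − -40)/(1.476 − (-1.036)) = 18.191.
Then μ = -40 − (-1.036)·18.191 = -21.146.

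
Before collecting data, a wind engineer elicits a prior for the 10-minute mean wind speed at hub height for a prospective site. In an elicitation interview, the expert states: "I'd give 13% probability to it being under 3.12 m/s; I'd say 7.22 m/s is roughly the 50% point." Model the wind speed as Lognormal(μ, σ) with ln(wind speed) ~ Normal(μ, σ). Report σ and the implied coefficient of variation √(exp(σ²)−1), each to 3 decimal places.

σ ≈ 0.745, CV ≈ 0.861

If T ~ Lognormal(μ,σ) then ln T ~ Normal(μ,σ), so the p-quantile of ln T is μ + z_p·σ.
ln(3.12) = 1.138 and ln(7.22) = 1.977; z_{0.13} = -1.126, z_{0.5} = 0.
σ = (1.977 − 1.138)/(0 − (-1.126)) = 0.745.
μ = 1.138 − (-1.126)·0.745 = 1.977.
CV = √(exp(σ²)−1) = √(exp(0.5548)−1) = 0.861.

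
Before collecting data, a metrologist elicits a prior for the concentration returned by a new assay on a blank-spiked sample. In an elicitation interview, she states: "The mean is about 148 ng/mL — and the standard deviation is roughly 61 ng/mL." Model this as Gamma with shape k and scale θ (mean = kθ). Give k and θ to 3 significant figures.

For Gamma(k, scale θ): mean = kθ, variance = kθ², so CV = 1/√k.
CV = SD/mean = 61/148 = 0.4122, hence k = 1/CV² = 5.89.
Then θ = mean/k = 148/5.89 = 25.1.

k ≈ 5.89, θ ≈ 25.1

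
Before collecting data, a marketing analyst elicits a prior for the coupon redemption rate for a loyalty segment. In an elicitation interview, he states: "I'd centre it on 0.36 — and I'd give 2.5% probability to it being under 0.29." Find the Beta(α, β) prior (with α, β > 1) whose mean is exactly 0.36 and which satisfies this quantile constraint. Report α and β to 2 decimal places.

With mean 0.36 fixed, write α = 0.36s, β = 0.64s where s = α+β.
Need P(θ < 0.29) = 0.025 under Beta(0.36s, 0.64s). Normal approximation: (q−m)/√(m(1−m)/s) ≈ z_{0.025} = -1.96, so s ≈ 0.36·0.64·(-1.96)²/(0.29−0.36)² = 180.6.
At s = 180.6: P(θ<0.29) ≈ 0.022. Adjusting to match 0.025 gives s ≈ 171.41.
So α = 0.36·171.41 ≈ 61.71, β = 0.64·171.41 ≈ 109.70.

α ≈ 61.71, β ≈ 109.70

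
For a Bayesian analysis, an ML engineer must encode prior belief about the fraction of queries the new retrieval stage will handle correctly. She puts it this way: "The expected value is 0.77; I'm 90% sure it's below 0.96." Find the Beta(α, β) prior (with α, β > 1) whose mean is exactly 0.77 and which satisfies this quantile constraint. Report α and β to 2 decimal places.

With mean 0.77 fixed, write α = 0.77s, β = 0.23s where s = α+β.
Need P(θ < 0.96) = 0.9 under Beta(0.77s, 0.23s). Normal approximation: (q−m)/√(m(1−m)/s) ≈ z_{0.9} = 1.28, so s ≈ 0.77·0.23·(1.28)²/(0.96−0.77)² = 8.1.
At s = 8.1: P(θ<0.96) ≈ 0.958. Adjusting to match 0.9 gives s ≈ 5.13.
So α = 0.77·5.13 ≈ 3.95, β = 0.23·5.13 ≈ 1.18.

α ≈ 3.95, β ≈ 1.18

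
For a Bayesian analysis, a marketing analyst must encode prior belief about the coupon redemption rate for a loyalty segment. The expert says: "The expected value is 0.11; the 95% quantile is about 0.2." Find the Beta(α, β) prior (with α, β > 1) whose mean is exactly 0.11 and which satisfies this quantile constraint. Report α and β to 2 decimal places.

With mean 0.11 fixed, write α = 0.11s, β = 0.89s where s = α+β.
Need P(θ < 0.2) = 0.95 under Beta(0.11s, 0.89s). Normal approximation: (q−m)/√(m(1−m)/s) ≈ z_{0.95} = 1.64, so s ≈ 0.11·0.89·(1.64)²/(0.2−0.11)² = 32.7.
At s = 32.7: P(θ<0.2) ≈ 0.934. Adjusting to match 0.95 gives s ≈ 40.14.
So α = 0.11·40.14 ≈ 4.42, β = 0.89·40.14 ≈ 35.72.

α ≈ 4.42, β ≈ 35.72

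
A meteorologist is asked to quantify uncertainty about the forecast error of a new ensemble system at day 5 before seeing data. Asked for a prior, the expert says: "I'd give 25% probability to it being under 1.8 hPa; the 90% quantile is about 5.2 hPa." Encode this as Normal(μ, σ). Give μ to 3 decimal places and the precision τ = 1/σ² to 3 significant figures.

μ = 2.972, τ = 0.331

For Normal(μ,σ), the p-quantile is μ + z_p·σ. Here z_{0.25} = -0.6745, z_{0.9} = 1.282.
So 1.8 = μ − 0.6745σ and 5.2 = μ + 1.282σ.
Subtracting: σ = (5.2 − 1.8)/(1.282 − (-0.6745)) = 1.738.
Then μ = 1.8 − (-0.6745)·1.738 = 2.972.
Precision τ = 1/σ² = 1/1.738² = 0.331.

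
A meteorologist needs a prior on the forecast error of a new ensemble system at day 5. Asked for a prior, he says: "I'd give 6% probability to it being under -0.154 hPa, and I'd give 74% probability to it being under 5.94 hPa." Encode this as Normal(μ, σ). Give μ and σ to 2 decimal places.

The p-quantile of Normal(μ,σ) is μ + z_p·σ, with z_{0.06} = -1.555 and z_{0.74} = 0.6433.
Eliminate σ: μ = (z₂·x₁ − z₁·x₂)/(z₂ − z₁) = (0.6433·-0.154 − (-1.555)·5.94)/2.198 = 4.16.
Then σ = (x₂ − x₁)/(z₂ − z₁) = (5.94 − -0.154)/2.198 = 2.77.

μ = 4.16, σ = 2.77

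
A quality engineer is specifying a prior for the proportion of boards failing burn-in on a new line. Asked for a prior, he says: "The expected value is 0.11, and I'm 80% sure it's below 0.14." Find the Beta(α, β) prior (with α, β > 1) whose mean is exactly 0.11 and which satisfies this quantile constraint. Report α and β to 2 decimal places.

α ≈ 7.68, β ≈ 62.12

With mean 0.11 fixed, write α = 0.11s, β = 0.89s where s = α+β.
Need P(θ < 0.14) = 0.8 under Beta(0.11s, 0.89s). Normal approximation: (q−m)/√(m(1−m)/s) ≈ z_{0.8} = 0.842, so s ≈ 0.11·0.89·(0.842)²/(0.14−0.11)² = 77.1.
At s = 77.1: P(θ<0.14) ≈ 0.809. Adjusting to match 0.8 gives s ≈ 69.80.
So α = 0.11·69.80 ≈ 7.68, β = 0.89·69.80 ≈ 62.12.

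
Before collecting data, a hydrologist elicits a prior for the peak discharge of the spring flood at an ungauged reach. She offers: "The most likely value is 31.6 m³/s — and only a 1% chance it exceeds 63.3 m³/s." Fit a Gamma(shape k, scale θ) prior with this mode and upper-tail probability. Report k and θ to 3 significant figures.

Gamma(k,θ) with k>1 has mode (k−1)θ, so θ = 31.6/(k−1).
Need P(X < 63.3) = 0.99 with θ tied to k this way. Start at k = 2, θ = 31.6: P(X<63.3) ≈ 0.595.
Too low — raise k to concentrate. Iterating converges to k ≈ 11.2.
Then θ = 31.6/(11.2−1) ≈ 3.11.

k ≈ 11.2, θ ≈ 3.11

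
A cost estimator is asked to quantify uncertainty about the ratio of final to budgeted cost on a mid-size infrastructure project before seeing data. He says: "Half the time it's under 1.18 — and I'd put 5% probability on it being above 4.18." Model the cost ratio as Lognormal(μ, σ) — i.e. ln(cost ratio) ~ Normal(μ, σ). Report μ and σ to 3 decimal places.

If T ~ Lognormal(μ,σ) then ln T ~ Normal(μ,σ), so the p-quantile of ln T is μ + z_p·σ.
ln(1.18) = 0.1655 and ln(4.18) = 1.43; z_{0.5} = 0, z_{0.95} = 1.645.
σ = (1.43 − 0.1655)/(1.645 − (0)) = 0.769.
μ = 0.1655 − (0)·0.769 = 0.166.

μ ≈ 0.166, σ ≈ 0.769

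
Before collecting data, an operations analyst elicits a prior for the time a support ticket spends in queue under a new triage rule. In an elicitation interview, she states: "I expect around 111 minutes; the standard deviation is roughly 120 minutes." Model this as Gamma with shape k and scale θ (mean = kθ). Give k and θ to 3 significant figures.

k ≈ 0.856, θ ≈ 130

For Gamma(k, scale θ): mean = kθ, variance = kθ², so CV = 1/√k.
CV = SD/mean = 120/111 = 1.081, hence k = 1/CV² = 0.856.
Then θ = mean/k = 111/0.856 = 130.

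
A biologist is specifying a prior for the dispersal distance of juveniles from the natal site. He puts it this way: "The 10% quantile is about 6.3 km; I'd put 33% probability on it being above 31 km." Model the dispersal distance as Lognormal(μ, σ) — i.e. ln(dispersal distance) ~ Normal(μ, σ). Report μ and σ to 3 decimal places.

μ ≈ 3.027, σ ≈ 0.926

If T ~ Lognormal(μ,σ) then ln T ~ Normal(μ,σ), so the p-quantile of ln T is μ + z_p·σ.
ln(6.3) = 1.841 and ln(31) = 3.434; z_{0.1} = -1.282, z_{0.67} = 0.4399.
σ = (3.434 − 1.841)/(0.4399 − (-1.282)) = 0.926.
μ = 1.841 − (-1.282)·0.926 = 3.027.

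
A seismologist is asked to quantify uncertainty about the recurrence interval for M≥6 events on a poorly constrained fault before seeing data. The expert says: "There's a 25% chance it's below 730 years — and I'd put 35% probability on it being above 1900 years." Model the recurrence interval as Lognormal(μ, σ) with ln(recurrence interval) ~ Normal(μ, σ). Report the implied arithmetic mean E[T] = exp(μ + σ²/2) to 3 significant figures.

If T ~ Lognormal(μ,σ) then ln T ~ Normal(μ,σ), so the p-quantile of ln T is μ + z_p·σ.
ln(730) = 6.593 and ln(1900) = 7.55; z_{0.25} = -0.6745, z_{0.65} = 0.3853.
σ = (7.55 − 6.593)/(0.3853 − (-0.6745)) = 0.903.
μ = 6.593 − (-0.6745)·0.903 = 7.202.
E[T] = exp(μ + σ²/2) = exp(7.202 + 0.4073) = 2020 years.

E[T] ≈ 2020 years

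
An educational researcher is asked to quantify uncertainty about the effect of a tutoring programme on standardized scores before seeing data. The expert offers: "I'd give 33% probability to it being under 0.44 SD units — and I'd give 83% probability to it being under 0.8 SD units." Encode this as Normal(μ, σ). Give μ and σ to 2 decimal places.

μ = 0.55, σ = 0.26

For Normal(μ,σ), the p-quantile is μ + z_p·σ. Here z_{0.33} = -0.4399, z_{0.83} = 0.9542.
So 0.44 = μ − 0.4399σ and 0.8 = μ + 0.9542σ.
Subtracting: σ = (0.8 − 0.44)/(0.9542 − (-0.4399)) = 0.26.
Then μ = 0.44 − (-0.4399)·0.26 = 0.55.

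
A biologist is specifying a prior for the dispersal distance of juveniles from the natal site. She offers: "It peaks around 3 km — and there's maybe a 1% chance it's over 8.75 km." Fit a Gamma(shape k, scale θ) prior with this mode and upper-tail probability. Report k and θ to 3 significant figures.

Gamma(k,θ) with k>1 has mode (k−1)θ, so θ = 3/(k−1).
Need P(X < 8.75) = 0.99 with θ tied to k this way. Start at k = 2, θ = 3: P(X<8.75) ≈ 0.788.
Too low — raise k to concentrate. Iterating converges to k ≈ 4.96.
Then θ = 3/(4.96−1) ≈ 0.758.

k ≈ 4.96, θ ≈ 0.758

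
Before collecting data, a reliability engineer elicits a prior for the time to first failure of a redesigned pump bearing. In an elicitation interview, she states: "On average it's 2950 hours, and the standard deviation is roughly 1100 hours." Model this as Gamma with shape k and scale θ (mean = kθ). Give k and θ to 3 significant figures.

k ≈ 7.19, θ ≈ 410

For Gamma(k, scale θ): mean = kθ, variance = kθ², so CV = 1/√k.
CV = SD/mean = 1100/2950 = 0.3729, hence k = 1/CV² = 7.19.
Then θ = mean/k = 2950/7.19 = 410.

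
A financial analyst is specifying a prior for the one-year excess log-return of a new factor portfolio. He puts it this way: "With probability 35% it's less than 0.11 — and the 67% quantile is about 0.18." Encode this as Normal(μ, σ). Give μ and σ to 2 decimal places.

The p-quantile of Normal(μ,σ) is μ + z_p·σ, with z_{0.35} = -0.3853 and z_{0.67} = 0.4399.
Eliminate σ: μ = (z₂·x₁ − z₁·x₂)/(z₂ − z₁) = (0.4399·0.11 − (-0.3853)·0.18)/0.8252 = 0.14.
Then σ = (x₂ − x₁)/(z₂ − z₁) = (0.18 − 0.11)/0.8252 = 0.08.

μ = 0.14, σ = 0.08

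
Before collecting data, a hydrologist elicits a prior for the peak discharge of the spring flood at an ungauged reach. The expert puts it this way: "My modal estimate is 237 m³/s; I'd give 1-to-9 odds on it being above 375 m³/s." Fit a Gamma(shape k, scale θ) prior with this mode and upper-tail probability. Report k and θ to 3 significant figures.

Gamma(k,θ) with k>1 has mode (k−1)θ, so θ = 237/(k−1).
Need P(X < 375) = 0.9 with θ tied to k this way. Start at k = 2, θ = 237: P(X<375) ≈ 0.469.
Too low — raise k to concentrate. Iterating converges to k ≈ 9.91.
Then θ = 237/(9.91−1) ≈ 26.6.

k ≈ 9.91, θ ≈ 26.6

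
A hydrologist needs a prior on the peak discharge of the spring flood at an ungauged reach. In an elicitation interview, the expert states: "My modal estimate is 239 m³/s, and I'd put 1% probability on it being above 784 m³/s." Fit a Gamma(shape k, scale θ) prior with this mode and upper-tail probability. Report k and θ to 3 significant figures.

k ≈ 4.12, θ ≈ 76.6

Gamma(k,θ) with k>1 has mode (k−1)θ, so θ = 239/(k−1).
Need P(X < 784) = 0.99 with θ tied to k this way. Start at k = 2, θ = 239: P(X<784) ≈ 0.839.
Too low — raise k to concentrate. Iterating converges to k ≈ 4.12.
Then θ = 239/(4.12−1) ≈ 76.6.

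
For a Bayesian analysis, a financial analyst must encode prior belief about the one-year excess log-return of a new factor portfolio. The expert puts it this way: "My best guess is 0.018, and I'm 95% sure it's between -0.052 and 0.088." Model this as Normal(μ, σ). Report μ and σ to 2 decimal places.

μ = 0.02, σ = 0.04

A symmetric 95% interval runs μ ± z·σ with z = 1.96.
Half-width = 0.07, so σ = 0.07/1.96 = 0.04.
μ is the stated best guess, 0.02.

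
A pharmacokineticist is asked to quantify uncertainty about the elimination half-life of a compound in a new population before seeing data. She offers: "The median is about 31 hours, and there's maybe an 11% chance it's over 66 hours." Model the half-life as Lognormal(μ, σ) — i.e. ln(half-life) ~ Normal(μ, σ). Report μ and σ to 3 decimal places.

If T ~ Lognormal(μ,σ) then ln T ~ Normal(μ,σ), so the p-quantile of ln T is μ + z_p·σ.
ln(31) = 3.434 and ln(66) = 4.19; z_{0.5} = 0, z_{0.89} = 1.227.
σ = (4.19 − 3.434)/(1.227 − (0)) = 0.616.
μ = 3.434 − (0)·0.616 = 3.434.

μ ≈ 3.434, σ ≈ 0.616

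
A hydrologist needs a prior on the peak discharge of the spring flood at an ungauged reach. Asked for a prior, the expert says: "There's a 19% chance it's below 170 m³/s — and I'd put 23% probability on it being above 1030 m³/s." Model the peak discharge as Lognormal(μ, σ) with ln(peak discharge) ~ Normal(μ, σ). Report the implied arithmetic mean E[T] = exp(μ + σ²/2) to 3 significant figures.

E[T] ≈ 841 m³/s

If T ~ Lognormal(μ,σ) then ln T ~ Normal(μ,σ), so the p-quantile of ln T is μ + z_p·σ.
ln(170) = 5.136 and ln(1030) = 6.937; z_{0.19} = -0.8779, z_{0.77} = 0.7388.
σ = (6.937 − 5.136)/(0.7388 − (-0.8779)) = 1.114.
μ = 5.136 − (-0.8779)·1.114 = 6.114.
E[T] = exp(μ + σ²/2) = exp(6.114 + 0.6208) = 841 m³/s.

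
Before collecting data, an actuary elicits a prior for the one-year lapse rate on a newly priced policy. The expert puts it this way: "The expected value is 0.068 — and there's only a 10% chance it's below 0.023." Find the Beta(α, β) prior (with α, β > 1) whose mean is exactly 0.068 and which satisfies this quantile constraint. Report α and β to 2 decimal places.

With mean 0.068 fixed, write α = 0.068s, β = 0.932s where s = α+β.
Need P(θ < 0.023) = 0.1 under Beta(0.068s, 0.932s). Normal approximation: (q−m)/√(m(1−m)/s) ≈ z_{0.1} = -1.28, so s ≈ 0.068·0.932·(-1.28)²/(0.023−0.068)² = 51.4.
At s = 51.4: P(θ<0.023) ≈ 0.058. Adjusting to match 0.1 gives s ≈ 37.33.
So α = 0.068·37.33 ≈ 2.54, β = 0.932·37.33 ≈ 34.79.

α ≈ 2.54, β ≈ 34.79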